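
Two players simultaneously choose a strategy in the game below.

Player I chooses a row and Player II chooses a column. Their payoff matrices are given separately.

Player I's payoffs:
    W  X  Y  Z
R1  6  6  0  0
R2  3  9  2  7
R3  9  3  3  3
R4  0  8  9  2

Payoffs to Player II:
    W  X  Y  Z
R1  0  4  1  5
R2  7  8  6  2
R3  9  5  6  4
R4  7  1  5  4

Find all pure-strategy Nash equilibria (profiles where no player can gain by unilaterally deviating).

Pure-strategy Nash equilibria: (R2, X), (R3, W)

(R1, W): Player I can switch to R3 (6 → 9). Not NE.
(R1, X): Player I can switch to R2 (6 → 9). Not NE.
(R1, Y): Player I can switch to R2 (0 → 2). Not NE.
(R1, Z): Player I can switch to R2 (0 → 7). Not NE.
(R2, W): Player I can switch to R1 (3 → 6). Not NE.
(R2, X): Player I gets 9, best alternative 8; Player II gets 8, best alternative 7. No profitable deviation — NE.
(R2, Y): Player I can switch to R3 (2 → 3). Not NE.
(R2, Z): Player II can switch to W (2 → 7). Not NE.
(R3, W): Player I gets 9, best alternative 6; Player II gets 9, best alternative 6. No profitable deviation — NE.
(R3, X): Player I can switch to R1 (3 → 6). Not NE.
(R3, Y): Player I can switch to R4 (3 → 9). Not NE.
(R3, Z): Player I can switch to R2 (3 → 7). Not NE.
(The remaining 4 profiles each have a profitable deviation by the same check.)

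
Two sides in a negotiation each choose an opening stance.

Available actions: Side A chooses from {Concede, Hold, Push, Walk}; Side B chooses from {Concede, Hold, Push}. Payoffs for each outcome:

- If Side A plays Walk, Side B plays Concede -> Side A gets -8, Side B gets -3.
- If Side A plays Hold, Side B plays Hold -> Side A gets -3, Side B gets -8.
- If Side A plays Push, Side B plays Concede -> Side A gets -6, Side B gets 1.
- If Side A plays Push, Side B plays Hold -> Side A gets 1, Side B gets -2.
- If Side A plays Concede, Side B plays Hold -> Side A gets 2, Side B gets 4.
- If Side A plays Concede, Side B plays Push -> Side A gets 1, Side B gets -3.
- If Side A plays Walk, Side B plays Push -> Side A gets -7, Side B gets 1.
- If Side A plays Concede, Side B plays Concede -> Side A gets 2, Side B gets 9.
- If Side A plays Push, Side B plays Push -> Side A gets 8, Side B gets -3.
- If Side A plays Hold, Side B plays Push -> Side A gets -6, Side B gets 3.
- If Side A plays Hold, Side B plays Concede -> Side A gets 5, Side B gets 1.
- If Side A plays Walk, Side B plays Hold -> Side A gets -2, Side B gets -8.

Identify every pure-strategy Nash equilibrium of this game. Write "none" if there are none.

Side A against Concede: payoffs 2, 5, -6, -8 → best response Hold.
Side A against Hold: payoffs 2, -3, 1, -2 → best response Concede.
Side A against Push: payoffs 1, -6, 8, -7 → best response Push.
Side B against Concede: payoffs 9, 4, -3 → best response Concede.
Side B against Hold: payoffs 1, -8, 3 → best response Push.
Side B against Push: payoffs 1, -2, -3 → best response Concede.
Side B against Walk: payoffs -3, -8, 1 → best response Push.
No profile is a mutual best response for all players.

This game has no pure Nash equilibrium.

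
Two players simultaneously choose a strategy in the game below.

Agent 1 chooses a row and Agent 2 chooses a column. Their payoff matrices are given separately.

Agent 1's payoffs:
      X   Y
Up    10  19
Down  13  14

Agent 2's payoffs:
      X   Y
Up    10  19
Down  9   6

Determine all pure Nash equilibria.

(Up, Y), (Down, X)

(Up, X): Agent 1 can switch to Down (10 → 13). Not NE.
(Up, Y): Agent 1 gets 19, best alternative 14; Agent 2 gets 19, best alternative 10. No profitable deviation — NE.
(Down, X): Agent 1 gets 13, best alternative 10; Agent 2 gets 9, best alternative 6. No profitable deviation — NE.
(Down, Y): Agent 1 can switch to Up (14 → 19). Not NE.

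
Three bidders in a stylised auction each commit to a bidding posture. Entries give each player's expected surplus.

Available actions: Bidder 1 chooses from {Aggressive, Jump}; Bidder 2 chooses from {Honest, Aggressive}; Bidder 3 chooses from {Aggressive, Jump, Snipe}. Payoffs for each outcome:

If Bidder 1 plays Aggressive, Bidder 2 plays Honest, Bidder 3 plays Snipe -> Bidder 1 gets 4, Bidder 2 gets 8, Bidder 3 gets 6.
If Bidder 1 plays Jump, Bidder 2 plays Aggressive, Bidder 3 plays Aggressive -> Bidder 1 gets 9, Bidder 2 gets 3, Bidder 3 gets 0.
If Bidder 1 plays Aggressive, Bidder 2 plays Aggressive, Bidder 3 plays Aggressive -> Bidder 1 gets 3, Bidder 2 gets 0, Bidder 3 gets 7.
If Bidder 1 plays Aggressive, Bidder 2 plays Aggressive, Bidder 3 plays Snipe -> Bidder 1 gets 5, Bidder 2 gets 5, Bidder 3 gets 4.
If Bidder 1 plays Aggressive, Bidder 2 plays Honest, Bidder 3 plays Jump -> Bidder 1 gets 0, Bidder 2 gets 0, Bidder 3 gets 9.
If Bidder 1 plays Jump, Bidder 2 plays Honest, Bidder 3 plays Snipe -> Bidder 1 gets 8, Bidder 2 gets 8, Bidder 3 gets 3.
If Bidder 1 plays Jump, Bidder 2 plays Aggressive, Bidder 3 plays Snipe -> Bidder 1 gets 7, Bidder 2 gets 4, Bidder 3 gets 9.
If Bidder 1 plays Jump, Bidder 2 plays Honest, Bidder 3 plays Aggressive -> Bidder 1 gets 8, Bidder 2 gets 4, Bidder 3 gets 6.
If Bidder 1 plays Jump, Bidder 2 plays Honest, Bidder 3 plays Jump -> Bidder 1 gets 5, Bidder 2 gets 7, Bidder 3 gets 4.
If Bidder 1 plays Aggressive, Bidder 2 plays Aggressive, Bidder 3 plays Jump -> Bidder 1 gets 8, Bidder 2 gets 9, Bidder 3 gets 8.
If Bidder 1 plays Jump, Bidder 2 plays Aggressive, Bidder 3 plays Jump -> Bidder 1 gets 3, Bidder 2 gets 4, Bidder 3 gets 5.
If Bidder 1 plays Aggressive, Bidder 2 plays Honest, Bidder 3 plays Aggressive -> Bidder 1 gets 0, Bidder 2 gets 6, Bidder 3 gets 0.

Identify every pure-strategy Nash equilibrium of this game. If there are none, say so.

Pure-strategy Nash equilibria: (Aggressive, Aggressive, Jump), (Jump, Honest, Aggressive)

Check each profile: it is a Nash equilibrium iff no player can strictly gain by switching unilaterally.
(Aggressive, Honest, Aggressive): Bidder 1 can switch to Jump (0 → 8). Not NE.
(Aggressive, Honest, Jump): Bidder 1 can switch to Jump (0 → 5). Not NE.
(Aggressive, Honest, Snipe): Bidder 1 can switch to Jump (4 → 8). Not NE.
(Aggressive, Aggressive, Aggressive): Bidder 1 can switch to Jump (3 → 9). Not NE.
(Aggressive, Aggressive, Jump): Bidder 1 gets 8, best alternative 3; Bidder 2 gets 9, best alternative 0; Bidder 3 gets 8, best alternative 7. No profitable deviation — NE.
(Aggressive, Aggressive, Snipe): Bidder 1 can switch to Jump (5 → 7). Not NE.
(Jump, Honest, Aggressive): Bidder 1 gets 8, best alternative 0; Bidder 2 gets 4, best alternative 3; Bidder 3 gets 6, best alternative 4. No profitable deviation — NE.
(Jump, Honest, Jump): Bidder 3 can switch to Aggressive (4 → 6). Not NE.
(The remaining 4 profiles each have a profitable deviation by the same check.)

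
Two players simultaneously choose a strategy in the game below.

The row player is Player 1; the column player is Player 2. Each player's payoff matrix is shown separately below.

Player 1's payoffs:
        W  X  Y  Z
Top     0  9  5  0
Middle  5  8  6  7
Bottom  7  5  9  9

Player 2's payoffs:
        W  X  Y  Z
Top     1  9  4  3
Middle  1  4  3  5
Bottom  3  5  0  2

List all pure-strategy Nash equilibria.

(Top, X)

Player 1 against W: payoffs 0, 5, 7 → best response Bottom.
Player 1 against X: payoffs 9, 8, 5 → best response Top.
Player 1 against Y: payoffs 5, 6, 9 → best response Bottom.
Player 1 against Z: payoffs 0, 7, 9 → best response Bottom.
Player 2 against Top: payoffs 1, 9, 4, 3 → best response X.
Player 2 against Middle: payoffs 1, 4, 3, 5 → best response Z.
Player 2 against Bottom: payoffs 3, 5, 0, 2 → best response X.
Mutual best responses: (Top, X).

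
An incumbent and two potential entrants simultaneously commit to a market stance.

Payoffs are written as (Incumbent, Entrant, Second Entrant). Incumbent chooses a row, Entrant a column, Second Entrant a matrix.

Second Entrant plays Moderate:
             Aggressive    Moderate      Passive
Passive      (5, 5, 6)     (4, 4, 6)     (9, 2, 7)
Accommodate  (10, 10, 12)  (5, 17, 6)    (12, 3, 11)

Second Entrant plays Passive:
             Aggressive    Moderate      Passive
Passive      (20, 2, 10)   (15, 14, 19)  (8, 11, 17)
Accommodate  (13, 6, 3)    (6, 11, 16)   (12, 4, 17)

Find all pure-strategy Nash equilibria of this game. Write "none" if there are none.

The unique pure-strategy Nash equilibrium is (Passive, Moderate, Passive).

Mark each player's best response to every combination of opponents' strategies; a profile where every player is best-responding is a pure Nash equilibrium.
Incumbent against (Aggressive, Moderate): payoffs 5, 10 → best response Accommodate.
Incumbent against (Aggressive, Passive): payoffs 20, 13 → best response Passive.
Incumbent against (Moderate, Moderate): payoffs 4, 5 → best response Accommodate.
Incumbent against (Moderate, Passive): payoffs 15, 6 → best response Passive.
Incumbent against (Passive, Moderate): payoffs 9, 12 → best response Accommodate.
Incumbent against (Passive, Passive): payoffs 8, 12 → best response Accommodate.
Entrant against (Passive, Moderate): payoffs 5, 4, 2 → best response Aggressive.
Entrant against (Passive, Passive): payoffs 2, 14, 11 → best response Moderate.
Entrant against (Accommodate, Moderate): payoffs 10, 17, 3 → best response Moderate.
Entrant against (Accommodate, Passive): payoffs 6, 11, 4 → best response Moderate.
Second Entrant against (Passive, Aggressive): payoffs 6, 10 → best response Passive.
Second Entrant against (Passive, Moderate): payoffs 6, 19 → best response Passive.
Second Entrant against (Passive, Passive): payoffs 7, 17 → best response Passive.
Second Entrant against (Accommodate, Aggressive): payoffs 12, 3 → best response Moderate.
Second Entrant against (Accommodate, Moderate): payoffs 6, 16 → best response Passive.
Second Entrant against (Accommodate, Passive): payoffs 11, 17 → best response Passive.
Mutual best responses: (Passive, Moderate, Passive).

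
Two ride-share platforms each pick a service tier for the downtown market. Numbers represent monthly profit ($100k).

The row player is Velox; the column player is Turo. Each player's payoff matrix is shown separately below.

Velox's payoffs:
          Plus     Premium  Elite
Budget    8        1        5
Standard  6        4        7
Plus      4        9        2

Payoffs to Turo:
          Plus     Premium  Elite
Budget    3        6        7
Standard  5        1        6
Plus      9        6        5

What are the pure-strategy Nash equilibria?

(Budget, Plus): Turo can switch to Premium (3 → 6). Not NE.
(Budget, Premium): Velox can switch to Standard (1 → 4). Not NE.
(Budget, Elite): Velox can switch to Standard (5 → 7). Not NE.
(Standard, Plus): Velox can switch to Budget (6 → 8). Not NE.
(Standard, Premium): Velox can switch to Plus (4 → 9). Not NE.
(Standard, Elite): Velox gets 7, best alternative 5; Turo gets 6, best alternative 5. No profitable deviation — NE.
(Plus, Plus): Velox can switch to Budget (4 → 8). Not NE.
(Plus, Premium): Turo can switch to Plus (6 → 9). Not NE.
(Plus, Elite): Velox can switch to Budget (2 → 5). Not NE.

(Standard, Elite)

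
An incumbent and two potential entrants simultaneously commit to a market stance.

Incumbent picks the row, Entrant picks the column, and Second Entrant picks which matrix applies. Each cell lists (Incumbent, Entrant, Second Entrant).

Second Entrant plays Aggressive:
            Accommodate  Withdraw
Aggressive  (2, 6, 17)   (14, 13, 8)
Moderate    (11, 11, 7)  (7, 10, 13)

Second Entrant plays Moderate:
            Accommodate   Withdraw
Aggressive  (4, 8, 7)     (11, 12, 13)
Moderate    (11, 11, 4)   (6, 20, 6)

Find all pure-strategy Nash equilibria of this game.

Mark each player's best response to every combination of opponents' strategies; a profile where every player is best-responding is a pure Nash equilibrium.
Incumbent against (Accommodate, Aggressive): payoffs 2, 11 → best response Moderate.
Incumbent against (Accommodate, Moderate): payoffs 4, 11 → best response Moderate.
Incumbent against (Withdraw, Aggressive): payoffs 14, 7 → best response Aggressive.
Incumbent against (Withdraw, Moderate): payoffs 11, 6 → best response Aggressive.
Entrant against (Aggressive, Aggressive): payoffs 6, 13 → best response Withdraw.
Entrant against (Aggressive, Moderate): payoffs 8, 12 → best response Withdraw.
Entrant against (Moderate, Aggressive): payoffs 11, 10 → best response Accommodate.
Entrant against (Moderate, Moderate): payoffs 11, 20 → best response Withdraw.
Second Entrant against (Aggressive, Accommodate): payoffs 17, 7 → best response Aggressive.
Second Entrant against (Aggressive, Withdraw): payoffs 8, 13 → best response Moderate.
Second Entrant against (Moderate, Accommodate): payoffs 7, 4 → best response Aggressive.
Second Entrant against (Moderate, Withdraw): payoffs 13, 6 → best response Aggressive.
Mutual best responses: (Aggressive, Withdraw, Moderate); (Moderate, Accommodate, Aggressive).

(Aggressive, Withdraw, Moderate); (Moderate, Accommodate, Aggressive)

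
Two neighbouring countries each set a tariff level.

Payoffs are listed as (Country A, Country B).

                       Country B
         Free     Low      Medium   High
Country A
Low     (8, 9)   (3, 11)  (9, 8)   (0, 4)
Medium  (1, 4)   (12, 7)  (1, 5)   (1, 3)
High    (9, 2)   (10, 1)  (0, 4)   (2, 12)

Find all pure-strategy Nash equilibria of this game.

Mark each player's best response to every combination of opponents' strategies; a profile where every player is best-responding is a pure Nash equilibrium.
Country A against Free: payoffs 8, 1, 9 → best response High.
Country A against Low: payoffs 3, 12, 10 → best response Medium.
Country A against Medium: payoffs 9, 1, 0 → best response Low.
Country A against High: payoffs 0, 1, 2 → best response High.
Country B against Low: payoffs 9, 11, 8, 4 → best response Low.
Country B against Medium: payoffs 4, 7, 5, 3 → best response Low.
Country B against High: payoffs 2, 1, 4, 12 → best response High.
Mutual best responses: (Medium, Low); (High, High).

(Medium, Low), (High, High)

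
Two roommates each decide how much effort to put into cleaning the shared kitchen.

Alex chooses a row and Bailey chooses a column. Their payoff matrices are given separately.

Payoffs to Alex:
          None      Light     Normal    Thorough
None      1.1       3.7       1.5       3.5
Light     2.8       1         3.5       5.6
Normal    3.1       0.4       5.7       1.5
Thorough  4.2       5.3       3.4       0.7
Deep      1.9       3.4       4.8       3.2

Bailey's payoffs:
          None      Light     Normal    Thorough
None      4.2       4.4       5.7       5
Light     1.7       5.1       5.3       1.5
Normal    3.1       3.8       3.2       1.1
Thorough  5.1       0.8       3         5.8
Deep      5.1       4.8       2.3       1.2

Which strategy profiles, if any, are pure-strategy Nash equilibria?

Check each profile: it is a Nash equilibrium iff no player can strictly gain by switching unilaterally.
(None, None): Alex can switch to Light (1.1 → 2.8). Not NE.
(None, Light): Alex can switch to Thorough (3.7 → 5.3). Not NE.
(None, Normal): Alex can switch to Light (1.5 → 3.5). Not NE.
(None, Thorough): Alex can switch to Light (3.5 → 5.6). Not NE.
(Light, None): Alex can switch to Normal (2.8 → 3.1). Not NE.
(Light, Light): Alex can switch to None (1 → 3.7). Not NE.
(Light, Normal): Alex can switch to Normal (3.5 → 5.7). Not NE.
(Light, Thorough): Bailey can switch to None (1.5 → 1.7). Not NE.
(Normal, None): Alex can switch to Thorough (3.1 → 4.2). Not NE.
(Normal, Light): Alex can switch to None (0.4 → 3.7). Not NE.
(Normal, Normal): Bailey can switch to Light (3.2 → 3.8). Not NE.
(Normal, Thorough): Alex can switch to None (1.5 → 3.5). Not NE.
(The remaining 8 profiles each have a profitable deviation by the same check.)

No pure-strategy Nash equilibrium.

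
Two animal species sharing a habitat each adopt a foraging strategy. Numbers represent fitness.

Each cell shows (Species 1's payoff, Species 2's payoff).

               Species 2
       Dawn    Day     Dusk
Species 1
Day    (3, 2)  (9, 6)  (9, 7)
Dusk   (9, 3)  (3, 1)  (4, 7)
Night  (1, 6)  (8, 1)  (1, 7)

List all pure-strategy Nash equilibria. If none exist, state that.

The unique pure-strategy Nash equilibrium is (Day, Dusk).

(Day, Dawn): Species 1 can switch to Dusk (3 → 9). Not NE.
(Day, Day): Species 2 can switch to Dusk (6 → 7). Not NE.
(Day, Dusk): Species 1 gets 9, best alternative 4; Species 2 gets 7, best alternative 6. No profitable deviation — NE.
(Dusk, Dawn): Species 2 can switch to Dusk (3 → 7). Not NE.
(Dusk, Day): Species 1 can switch to Day (3 → 9). Not NE.
(Dusk, Dusk): Species 1 can switch to Day (4 → 9). Not NE.
(Night, Dawn): Species 1 can switch to Day (1 → 3). Not NE.
(The remaining 2 profiles each have a profitable deviation by the same check.)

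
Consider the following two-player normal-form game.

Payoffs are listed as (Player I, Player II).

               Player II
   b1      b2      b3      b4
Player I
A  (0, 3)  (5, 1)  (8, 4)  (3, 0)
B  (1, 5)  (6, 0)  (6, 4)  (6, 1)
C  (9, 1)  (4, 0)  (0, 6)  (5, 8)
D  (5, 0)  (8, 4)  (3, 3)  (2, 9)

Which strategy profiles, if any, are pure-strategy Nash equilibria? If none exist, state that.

(A, b1): Player I can switch to B (0 → 1). Not NE.
(A, b2): Player I can switch to B (5 → 6). Not NE.
(A, b3): Player I gets 8, best alternative 6; Player II gets 4, best alternative 3. No profitable deviation — NE.
(A, b4): Player I can switch to B (3 → 6). Not NE.
(B, b1): Player I can switch to C (1 → 9). Not NE.
(B, b2): Player I can switch to D (6 → 8). Not NE.
(B, b3): Player I can switch to A (6 → 8). Not NE.
(B, b4): Player II can switch to b1 (1 → 5). Not NE.
(C, b1): Player II can switch to b3 (1 → 6). Not NE.
(C, b2): Player I can switch to A (4 → 5). Not NE.
(C, b3): Player I can switch to A (0 → 8). Not NE.
(C, b4): Player I can switch to B (5 → 6). Not NE.
(D, b1): Player I can switch to C (5 → 9). Not NE.
(The remaining 3 profiles each have a profitable deviation by the same check.)

Pure NE: (A, b3)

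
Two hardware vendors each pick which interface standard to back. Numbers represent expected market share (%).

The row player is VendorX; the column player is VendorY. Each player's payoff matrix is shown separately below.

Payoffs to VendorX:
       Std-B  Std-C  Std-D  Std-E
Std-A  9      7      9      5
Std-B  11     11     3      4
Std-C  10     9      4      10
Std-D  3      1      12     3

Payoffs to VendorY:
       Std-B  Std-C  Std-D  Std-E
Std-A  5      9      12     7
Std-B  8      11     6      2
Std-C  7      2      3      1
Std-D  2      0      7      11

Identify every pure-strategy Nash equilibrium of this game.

(Std-A, Std-B): VendorX can switch to Std-B (9 → 11). Not NE.
(Std-A, Std-C): VendorX can switch to Std-B (7 → 11). Not NE.
(Std-A, Std-D): VendorX can switch to Std-D (9 → 12). Not NE.
(Std-A, Std-E): VendorX can switch to Std-C (5 → 10). Not NE.
(Std-B, Std-B): VendorY can switch to Std-C (8 → 11). Not NE.
(Std-B, Std-C): VendorX gets 11, best alternative 9; VendorY gets 11, best alternative 8. No profitable deviation — NE.
(Std-B, Std-D): VendorX can switch to Std-A (3 → 9). Not NE.
(The remaining 9 profiles each have a profitable deviation by the same check.)

(Std-B, Std-C)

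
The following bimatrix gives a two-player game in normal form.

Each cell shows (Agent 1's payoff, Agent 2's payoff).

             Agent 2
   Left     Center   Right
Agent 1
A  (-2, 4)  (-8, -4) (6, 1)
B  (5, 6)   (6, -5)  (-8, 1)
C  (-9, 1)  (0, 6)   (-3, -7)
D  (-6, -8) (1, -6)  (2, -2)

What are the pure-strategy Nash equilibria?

(B, Left)

(A, Left): Agent 1 can switch to B (-2 → 5). Not NE.
(A, Center): Agent 1 can switch to B (-8 → 6). Not NE.
(A, Right): Agent 2 can switch to Left (1 → 4). Not NE.
(B, Left): Agent 1 gets 5, best alternative -2; Agent 2 gets 6, best alternative 1. No profitable deviation — NE.
(B, Center): Agent 2 can switch to Left (-5 → 6). Not NE.
(B, Right): Agent 1 can switch to A (-8 → 6). Not NE.
(C, Left): Agent 1 can switch to A (-9 → -2). Not NE.
(C, Center): Agent 1 can switch to B (0 → 6). Not NE.
(C, Right): Agent 1 can switch to A (-3 → 6). Not NE.
(The remaining 3 profiles each have a profitable deviation by the same check.)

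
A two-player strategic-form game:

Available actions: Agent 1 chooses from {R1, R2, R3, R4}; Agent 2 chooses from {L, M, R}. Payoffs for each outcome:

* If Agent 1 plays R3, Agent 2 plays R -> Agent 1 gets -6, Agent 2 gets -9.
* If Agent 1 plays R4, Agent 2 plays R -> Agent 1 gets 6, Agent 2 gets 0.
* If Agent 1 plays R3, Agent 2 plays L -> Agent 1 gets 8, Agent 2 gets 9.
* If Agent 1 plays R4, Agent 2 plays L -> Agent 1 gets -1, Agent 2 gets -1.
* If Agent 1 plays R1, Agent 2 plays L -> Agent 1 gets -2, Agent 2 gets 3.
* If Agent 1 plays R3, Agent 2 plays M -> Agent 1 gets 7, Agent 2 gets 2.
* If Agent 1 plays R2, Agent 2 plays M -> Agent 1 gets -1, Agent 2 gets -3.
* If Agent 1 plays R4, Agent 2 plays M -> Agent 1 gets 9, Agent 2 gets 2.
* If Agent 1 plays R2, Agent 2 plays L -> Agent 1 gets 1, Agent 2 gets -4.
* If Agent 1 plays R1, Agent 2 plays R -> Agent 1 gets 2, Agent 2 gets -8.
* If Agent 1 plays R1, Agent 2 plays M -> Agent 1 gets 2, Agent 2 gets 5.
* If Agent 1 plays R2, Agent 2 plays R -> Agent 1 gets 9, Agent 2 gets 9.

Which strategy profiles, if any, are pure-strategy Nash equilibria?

(R1, L): Agent 1 can switch to R2 (-2 → 1). Not NE.
(R1, M): Agent 1 can switch to R3 (2 → 7). Not NE.
(R1, R): Agent 1 can switch to R2 (2 → 9). Not NE.
(R2, L): Agent 1 can switch to R3 (1 → 8). Not NE.
(R2, M): Agent 1 can switch to R1 (-1 → 2). Not NE.
(R2, R): Agent 1 gets 9, best alternative 6; Agent 2 gets 9, best alternative -3. No profitable deviation — NE.
(R3, L): Agent 1 gets 8, best alternative 1; Agent 2 gets 9, best alternative 2. No profitable deviation — NE.
(R3, M): Agent 1 can switch to R4 (7 → 9). Not NE.
(R3, R): Agent 1 can switch to R1 (-6 → 2). Not NE.
(R4, L): Agent 1 can switch to R2 (-1 → 1). Not NE.
(R4, M): Agent 1 gets 9, best alternative 7; Agent 2 gets 2, best alternative 0. No profitable deviation — NE.
(R4, R): Agent 1 can switch to R2 (6 → 9). Not NE.

The pure Nash equilibria are (R2, R), (R3, L), (R4, M).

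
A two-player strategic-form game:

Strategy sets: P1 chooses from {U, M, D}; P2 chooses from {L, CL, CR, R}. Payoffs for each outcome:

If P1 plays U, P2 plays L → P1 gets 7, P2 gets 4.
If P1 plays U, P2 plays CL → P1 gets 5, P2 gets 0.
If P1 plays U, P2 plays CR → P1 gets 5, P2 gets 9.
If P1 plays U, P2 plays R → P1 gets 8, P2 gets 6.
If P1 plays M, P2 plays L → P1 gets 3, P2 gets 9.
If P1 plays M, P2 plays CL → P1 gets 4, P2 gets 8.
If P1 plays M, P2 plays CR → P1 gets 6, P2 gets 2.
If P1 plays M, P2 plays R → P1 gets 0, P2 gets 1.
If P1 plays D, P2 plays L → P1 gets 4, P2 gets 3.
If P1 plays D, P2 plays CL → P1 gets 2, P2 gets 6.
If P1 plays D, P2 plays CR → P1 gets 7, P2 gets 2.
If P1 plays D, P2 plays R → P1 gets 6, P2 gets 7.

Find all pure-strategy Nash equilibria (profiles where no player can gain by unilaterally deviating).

This game has no pure Nash equilibrium.

(U, L): P2 can switch to CR (4 → 9). Not NE.
(U, CL): P2 can switch to L (0 → 4). Not NE.
(U, CR): P1 can switch to M (5 → 6). Not NE.
(U, R): P2 can switch to CR (6 → 9). Not NE.
(M, L): P1 can switch to U (3 → 7). Not NE.
(M, CL): P1 can switch to U (4 → 5). Not NE.
(M, CR): P1 can switch to D (6 → 7). Not NE.
(M, R): P1 can switch to U (0 → 8). Not NE.
(D, L): P1 can switch to U (4 → 7). Not NE.
(D, CL): P1 can switch to U (2 → 5). Not NE.
(D, CR): P2 can switch to L (2 → 3). Not NE.
(D, R): P1 can switch to U (6 → 8). Not NE.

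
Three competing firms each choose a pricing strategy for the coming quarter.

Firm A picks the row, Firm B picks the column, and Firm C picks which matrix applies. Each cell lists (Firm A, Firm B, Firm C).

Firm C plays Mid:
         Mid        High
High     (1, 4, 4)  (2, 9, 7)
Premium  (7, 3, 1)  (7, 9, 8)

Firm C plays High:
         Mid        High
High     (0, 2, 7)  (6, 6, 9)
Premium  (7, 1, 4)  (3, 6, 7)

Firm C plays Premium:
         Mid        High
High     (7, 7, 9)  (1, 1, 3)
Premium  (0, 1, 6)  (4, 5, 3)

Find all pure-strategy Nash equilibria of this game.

(High, Mid, Mid): Firm A can switch to Premium (1 → 7). Not NE.
(High, Mid, High): Firm A can switch to Premium (0 → 7). Not NE.
(High, Mid, Premium): Firm A gets 7, best alternative 0; Firm B gets 7, best alternative 1; Firm C gets 9, best alternative 7. No profitable deviation — NE.
(High, High, Mid): Firm A can switch to Premium (2 → 7). Not NE.
(High, High, High): Firm A gets 6, best alternative 3; Firm B gets 6, best alternative 2; Firm C gets 9, best alternative 7. No profitable deviation — NE.
(High, High, Premium): Firm A can switch to Premium (1 → 4). Not NE.
(Premium, Mid, Mid): Firm B can switch to High (3 → 9). Not NE.
(Premium, Mid, High): Firm B can switch to High (1 → 6). Not NE.
(Premium, Mid, Premium): Firm A can switch to High (0 → 7). Not NE.
(Premium, High, Mid): Firm A gets 7, best alternative 2; Firm B gets 9, best alternative 3; Firm C gets 8, best alternative 7. No profitable deviation — NE.
(Premium, High, High): Firm A can switch to High (3 → 6). Not NE.
(Premium, High, Premium): Firm C can switch to Mid (3 → 8). Not NE.

(High, Mid, Premium), (High, High, High), (Premium, High, Mid)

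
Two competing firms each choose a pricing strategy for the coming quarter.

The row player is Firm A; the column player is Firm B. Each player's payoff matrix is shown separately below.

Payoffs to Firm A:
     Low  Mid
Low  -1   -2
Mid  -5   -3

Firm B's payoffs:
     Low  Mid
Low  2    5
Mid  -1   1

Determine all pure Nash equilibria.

Firm A against Low: payoffs -1, -5 → best response Low.
Firm A against Mid: payoffs -2, -3 → best response Low.
Firm B against Low: payoffs 2, 5 → best response Mid.
Firm B against Mid: payoffs -1, 1 → best response Mid.
Mutual best responses: (Low, Mid).

(Low, Mid)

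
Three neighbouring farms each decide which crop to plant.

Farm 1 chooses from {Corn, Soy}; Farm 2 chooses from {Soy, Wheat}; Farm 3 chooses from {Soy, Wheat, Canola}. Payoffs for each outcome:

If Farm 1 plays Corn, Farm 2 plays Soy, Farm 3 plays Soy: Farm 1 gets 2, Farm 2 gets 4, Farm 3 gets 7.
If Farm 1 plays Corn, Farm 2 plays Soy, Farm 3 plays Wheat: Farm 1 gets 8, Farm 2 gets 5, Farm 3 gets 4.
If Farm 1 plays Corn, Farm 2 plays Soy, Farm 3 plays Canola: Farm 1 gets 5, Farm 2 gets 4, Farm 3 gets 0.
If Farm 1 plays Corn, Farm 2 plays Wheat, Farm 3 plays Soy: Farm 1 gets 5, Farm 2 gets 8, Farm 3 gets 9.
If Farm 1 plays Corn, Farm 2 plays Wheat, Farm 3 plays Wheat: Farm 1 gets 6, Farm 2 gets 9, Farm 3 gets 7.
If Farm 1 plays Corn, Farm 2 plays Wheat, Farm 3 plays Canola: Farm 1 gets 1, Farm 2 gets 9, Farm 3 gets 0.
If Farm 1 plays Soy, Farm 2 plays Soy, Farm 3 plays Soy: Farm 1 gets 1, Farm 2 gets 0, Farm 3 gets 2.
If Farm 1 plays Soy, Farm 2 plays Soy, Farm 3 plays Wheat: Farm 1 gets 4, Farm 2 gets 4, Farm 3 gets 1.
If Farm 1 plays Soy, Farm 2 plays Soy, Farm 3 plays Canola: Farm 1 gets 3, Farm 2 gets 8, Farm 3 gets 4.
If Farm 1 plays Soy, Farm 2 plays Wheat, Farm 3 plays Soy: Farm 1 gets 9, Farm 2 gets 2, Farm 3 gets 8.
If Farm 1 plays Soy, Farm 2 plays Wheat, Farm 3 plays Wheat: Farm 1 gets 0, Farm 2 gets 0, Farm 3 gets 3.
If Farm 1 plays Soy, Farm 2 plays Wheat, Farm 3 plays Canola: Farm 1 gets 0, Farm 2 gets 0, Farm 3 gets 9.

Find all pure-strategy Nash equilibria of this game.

Farm 1 against (Soy, Soy): payoffs 2, 1 → best response Corn.
Farm 1 against (Soy, Wheat): payoffs 8, 4 → best response Corn.
Farm 1 against (Soy, Canola): payoffs 5, 3 → best response Corn.
Farm 1 against (Wheat, Soy): payoffs 5, 9 → best response Soy.
Farm 1 against (Wheat, Wheat): payoffs 6, 0 → best response Corn.
Farm 1 against (Wheat, Canola): payoffs 1, 0 → best response Corn.
Farm 2 against (Corn, Soy): payoffs 4, 8 → best response Wheat.
Farm 2 against (Corn, Wheat): payoffs 5, 9 → best response Wheat.
Farm 2 against (Corn, Canola): payoffs 4, 9 → best response Wheat.
Farm 2 against (Soy, Soy): payoffs 0, 2 → best response Wheat.
Farm 2 against (Soy, Wheat): payoffs 4, 0 → best response Soy.
Farm 2 against (Soy, Canola): payoffs 8, 0 → best response Soy.
Farm 3 against (Corn, Soy): payoffs 7, 4, 0 → best response Soy.
Farm 3 against (Corn, Wheat): payoffs 9, 7, 0 → best response Soy.
Farm 3 against (Soy, Soy): payoffs 2, 1, 4 → best response Canola.
Farm 3 against (Soy, Wheat): payoffs 8, 3, 9 → best response Canola.
No profile is a mutual best response for all players.

No pure-strategy Nash equilibrium.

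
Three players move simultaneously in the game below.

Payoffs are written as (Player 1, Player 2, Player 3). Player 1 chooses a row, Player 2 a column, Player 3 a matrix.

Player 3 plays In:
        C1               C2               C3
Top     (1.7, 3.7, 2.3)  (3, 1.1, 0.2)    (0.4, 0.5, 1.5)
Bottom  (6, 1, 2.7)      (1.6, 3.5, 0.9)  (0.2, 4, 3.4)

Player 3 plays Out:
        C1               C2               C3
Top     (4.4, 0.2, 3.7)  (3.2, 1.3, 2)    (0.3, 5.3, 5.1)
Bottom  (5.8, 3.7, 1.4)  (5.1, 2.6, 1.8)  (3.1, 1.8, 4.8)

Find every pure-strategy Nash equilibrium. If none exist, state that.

none

(Top, C1, In): Player 1 can switch to Bottom (1.7 → 6). Not NE.
(Top, C1, Out): Player 1 can switch to Bottom (4.4 → 5.8). Not NE.
(Top, C2, In): Player 2 can switch to C1 (1.1 → 3.7). Not NE.
(Top, C2, Out): Player 1 can switch to Bottom (3.2 → 5.1). Not NE.
(Top, C3, In): Player 2 can switch to C1 (0.5 → 3.7). Not NE.
(Top, C3, Out): Player 1 can switch to Bottom (0.3 → 3.1). Not NE.
(Bottom, C1, In): Player 2 can switch to C2 (1 → 3.5). Not NE.
(Bottom, C1, Out): Player 3 can switch to In (1.4 → 2.7). Not NE.
(Bottom, C2, In): Player 1 can switch to Top (1.6 → 3). Not NE.
(Bottom, C2, Out): Player 2 can switch to C1 (2.6 → 3.7). Not NE.
(Bottom, C3, In): Player 1 can switch to Top (0.2 → 0.4). Not NE.
(Bottom, C3, Out): Player 2 can switch to C1 (1.8 → 3.7). Not NE.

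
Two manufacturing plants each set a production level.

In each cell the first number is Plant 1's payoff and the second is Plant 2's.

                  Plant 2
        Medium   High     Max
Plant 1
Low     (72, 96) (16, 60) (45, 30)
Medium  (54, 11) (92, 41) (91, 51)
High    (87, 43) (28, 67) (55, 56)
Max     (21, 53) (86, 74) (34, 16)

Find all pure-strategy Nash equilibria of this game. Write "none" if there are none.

Pure NE: (Medium, Max)

Mark each player's best response to every combination of opponents' strategies; a profile where every player is best-responding is a pure Nash equilibrium.
Plant 1 against Medium: payoffs 72, 54, 87, 21 → best response High.
Plant 1 against High: payoffs 16, 92, 28, 86 → best response Medium.
Plant 1 against Max: payoffs 45, 91, 55, 34 → best response Medium.
Plant 2 against Low: payoffs 96, 60, 30 → best response Medium.
Plant 2 against Medium: payoffs 11, 41, 51 → best response Max.
Plant 2 against High: payoffs 43, 67, 56 → best response High.
Plant 2 against Max: payoffs 53, 74, 16 → best response High.
Mutual best responses: (Medium, Max).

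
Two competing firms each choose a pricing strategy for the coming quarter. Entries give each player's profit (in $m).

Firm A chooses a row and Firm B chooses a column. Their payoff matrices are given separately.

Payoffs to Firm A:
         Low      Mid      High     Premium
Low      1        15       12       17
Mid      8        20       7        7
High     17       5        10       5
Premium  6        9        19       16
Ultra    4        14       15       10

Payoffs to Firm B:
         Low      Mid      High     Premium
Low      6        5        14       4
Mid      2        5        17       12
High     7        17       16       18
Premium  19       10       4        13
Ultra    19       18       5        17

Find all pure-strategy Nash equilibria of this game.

none

Check each profile: it is a Nash equilibrium iff no player can strictly gain by switching unilaterally.
(Low, Low): Firm A can switch to Mid (1 → 8). Not NE.
(Low, Mid): Firm A can switch to Mid (15 → 20). Not NE.
(Low, High): Firm A can switch to Premium (12 → 19). Not NE.
(Low, Premium): Firm B can switch to Low (4 → 6). Not NE.
(Mid, Low): Firm A can switch to High (8 → 17). Not NE.
(Mid, Mid): Firm B can switch to High (5 → 17). Not NE.
(The remaining 14 profiles each have a profitable deviation by the same check.)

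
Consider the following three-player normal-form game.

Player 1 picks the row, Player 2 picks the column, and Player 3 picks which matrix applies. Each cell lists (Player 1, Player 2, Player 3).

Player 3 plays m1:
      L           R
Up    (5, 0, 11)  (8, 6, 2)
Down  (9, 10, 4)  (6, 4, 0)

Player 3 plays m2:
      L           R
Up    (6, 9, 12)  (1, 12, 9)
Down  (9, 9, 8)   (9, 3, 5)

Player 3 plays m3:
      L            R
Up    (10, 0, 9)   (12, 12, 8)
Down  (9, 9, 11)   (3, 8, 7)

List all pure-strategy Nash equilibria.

Check each profile: it is a Nash equilibrium iff no player can strictly gain by switching unilaterally.
(Up, L, m1): Player 1 can switch to Down (5 → 9). Not NE.
(Up, L, m2): Player 1 can switch to Down (6 → 9). Not NE.
(Up, L, m3): Player 2 can switch to R (0 → 12). Not NE.
(Up, R, m1): Player 3 can switch to m2 (2 → 9). Not NE.
(Up, R, m2): Player 1 can switch to Down (1 → 9). Not NE.
(Up, R, m3): Player 3 can switch to m2 (8 → 9). Not NE.
(The remaining 6 profiles each have a profitable deviation by the same check.)

none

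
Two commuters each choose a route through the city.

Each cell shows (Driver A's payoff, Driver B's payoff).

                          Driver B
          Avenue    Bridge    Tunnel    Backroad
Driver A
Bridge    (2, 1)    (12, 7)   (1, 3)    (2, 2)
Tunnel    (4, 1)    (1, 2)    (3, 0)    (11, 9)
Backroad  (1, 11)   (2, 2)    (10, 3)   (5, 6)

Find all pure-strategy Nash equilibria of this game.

Pure-strategy Nash equilibria: (Bridge, Bridge); (Tunnel, Backroad)

Mark each player's best response to every combination of opponents' strategies; a profile where every player is best-responding is a pure Nash equilibrium.
Driver A against Avenue: payoffs 2, 4, 1 → best response Tunnel.
Driver A against Bridge: payoffs 12, 1, 2 → best response Bridge.
Driver A against Tunnel: payoffs 1, 3, 10 → best response Backroad.
Driver A against Backroad: payoffs 2, 11, 5 → best response Tunnel.
Driver B against Bridge: payoffs 1, 7, 3, 2 → best response Bridge.
Driver B against Tunnel: payoffs 1, 2, 0, 9 → best response Backroad.
Driver B against Backroad: payoffs 11, 2, 3, 6 → best response Avenue.
Mutual best responses: (Bridge, Bridge); (Tunnel, Backroad).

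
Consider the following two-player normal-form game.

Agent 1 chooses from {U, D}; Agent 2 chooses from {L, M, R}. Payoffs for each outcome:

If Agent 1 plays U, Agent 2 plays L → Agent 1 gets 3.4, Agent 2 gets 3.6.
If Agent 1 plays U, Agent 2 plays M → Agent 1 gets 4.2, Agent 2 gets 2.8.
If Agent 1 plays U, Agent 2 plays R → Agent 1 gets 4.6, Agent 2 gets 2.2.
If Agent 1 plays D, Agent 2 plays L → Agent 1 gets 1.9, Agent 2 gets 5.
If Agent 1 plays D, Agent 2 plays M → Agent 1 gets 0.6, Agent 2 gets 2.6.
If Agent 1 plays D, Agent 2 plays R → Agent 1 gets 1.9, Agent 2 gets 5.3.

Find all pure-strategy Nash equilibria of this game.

Agent 1 against L: payoffs 3.4, 1.9 → best response U.
Agent 1 against M: payoffs 4.2, 0.6 → best response U.
Agent 1 against R: payoffs 4.6, 1.9 → best response U.
Agent 2 against U: payoffs 3.6, 2.8, 2.2 → best response L.
Agent 2 against D: payoffs 5, 2.6, 5.3 → best response R.
Mutual best responses: (U, L).

The unique pure-strategy Nash equilibrium is (U, L).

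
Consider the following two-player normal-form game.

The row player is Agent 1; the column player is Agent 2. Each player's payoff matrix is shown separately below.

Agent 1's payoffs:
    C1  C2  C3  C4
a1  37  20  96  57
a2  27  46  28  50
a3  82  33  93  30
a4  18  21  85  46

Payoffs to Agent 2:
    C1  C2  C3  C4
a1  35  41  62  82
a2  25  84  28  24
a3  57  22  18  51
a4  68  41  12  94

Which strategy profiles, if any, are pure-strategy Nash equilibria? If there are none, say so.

Pure-strategy Nash equilibria: (a1, C4) and (a2, C2) and (a3, C1)

Agent 1 against C1: payoffs 37, 27, 82, 18 → best response a3.
Agent 1 against C2: payoffs 20, 46, 33, 21 → best response a2.
Agent 1 against C3: payoffs 96, 28, 93, 85 → best response a1.
Agent 1 against C4: payoffs 57, 50, 30, 46 → best response a1.
Agent 2 against a1: payoffs 35, 41, 62, 82 → best response C4.
Agent 2 against a2: payoffs 25, 84, 28, 24 → best response C2.
Agent 2 against a3: payoffs 57, 22, 18, 51 → best response C1.
Agent 2 against a4: payoffs 68, 41, 12, 94 → best response C4.
Mutual best responses: (a1, C4); (a2, C2); (a3, C1).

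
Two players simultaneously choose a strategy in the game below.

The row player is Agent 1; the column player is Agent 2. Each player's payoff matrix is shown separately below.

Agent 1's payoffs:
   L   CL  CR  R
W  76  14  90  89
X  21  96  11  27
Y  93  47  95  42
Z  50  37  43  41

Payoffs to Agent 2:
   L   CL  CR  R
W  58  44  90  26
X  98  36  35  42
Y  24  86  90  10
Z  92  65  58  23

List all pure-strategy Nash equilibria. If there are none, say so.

Pure NE: (Y, CR)

Agent 1 against L: payoffs 76, 21, 93, 50 → best response Y.
Agent 1 against CL: payoffs 14, 96, 47, 37 → best response X.
Agent 1 against CR: payoffs 90, 11, 95, 43 → best response Y.
Agent 1 against R: payoffs 89, 27, 42, 41 → best response W.
Agent 2 against W: payoffs 58, 44, 90, 26 → best response CR.
Agent 2 against X: payoffs 98, 36, 35, 42 → best response L.
Agent 2 against Y: payoffs 24, 86, 90, 10 → best response CR.
Agent 2 against Z: payoffs 92, 65, 58, 23 → best response L.
Mutual best responses: (Y, CR).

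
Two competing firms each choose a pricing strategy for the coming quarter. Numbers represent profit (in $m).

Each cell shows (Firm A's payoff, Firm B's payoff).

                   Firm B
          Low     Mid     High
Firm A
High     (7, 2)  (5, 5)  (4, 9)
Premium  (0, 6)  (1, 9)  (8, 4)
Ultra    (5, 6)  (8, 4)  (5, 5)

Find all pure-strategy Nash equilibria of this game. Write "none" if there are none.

This game has no pure Nash equilibrium.

(High, Low): Firm B can switch to Mid (2 → 5). Not NE.
(High, Mid): Firm A can switch to Ultra (5 → 8). Not NE.
(High, High): Firm A can switch to Premium (4 → 8). Not NE.
(Premium, Low): Firm A can switch to High (0 → 7). Not NE.
(Premium, Mid): Firm A can switch to High (1 → 5). Not NE.
(Premium, High): Firm B can switch to Low (4 → 6). Not NE.
(Ultra, Low): Firm A can switch to High (5 → 7). Not NE.
(Ultra, Mid): Firm B can switch to Low (4 → 6). Not NE.
(Ultra, High): Firm A can switch to Premium (5 → 8). Not NE.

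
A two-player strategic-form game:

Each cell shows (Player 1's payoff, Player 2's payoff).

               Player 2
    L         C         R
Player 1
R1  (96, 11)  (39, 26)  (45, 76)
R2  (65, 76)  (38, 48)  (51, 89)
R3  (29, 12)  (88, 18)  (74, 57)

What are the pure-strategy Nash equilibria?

(R1, L): Player 2 can switch to C (11 → 26). Not NE.
(R1, C): Player 1 can switch to R3 (39 → 88). Not NE.
(R1, R): Player 1 can switch to R2 (45 → 51). Not NE.
(R2, L): Player 1 can switch to R1 (65 → 96). Not NE.
(R2, C): Player 1 can switch to R1 (38 → 39). Not NE.
(R2, R): Player 1 can switch to R3 (51 → 74). Not NE.
(R3, L): Player 1 can switch to R1 (29 → 96). Not NE.
(R3, C): Player 2 can switch to R (18 → 57). Not NE.
(R3, R): Player 1 gets 74, best alternative 51; Player 2 gets 57, best alternative 18. No profitable deviation — NE.

The unique pure-strategy Nash equilibrium is (R3, R).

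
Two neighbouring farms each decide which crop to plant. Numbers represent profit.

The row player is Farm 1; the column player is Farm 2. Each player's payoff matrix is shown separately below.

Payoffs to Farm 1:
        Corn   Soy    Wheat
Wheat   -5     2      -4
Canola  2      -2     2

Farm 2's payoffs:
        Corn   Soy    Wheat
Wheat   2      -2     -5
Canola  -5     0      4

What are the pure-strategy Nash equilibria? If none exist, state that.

(Canola, Wheat)

Farm 1 against Corn: payoffs -5, 2 → best response Canola.
Farm 1 against Soy: payoffs 2, -2 → best response Wheat.
Farm 1 against Wheat: payoffs -4, 2 → best response Canola.
Farm 2 against Wheat: payoffs 2, -2, -5 → best response Corn.
Farm 2 against Canola: payoffs -5, 0, 4 → best response Wheat.
Mutual best responses: (Canola, Wheat).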